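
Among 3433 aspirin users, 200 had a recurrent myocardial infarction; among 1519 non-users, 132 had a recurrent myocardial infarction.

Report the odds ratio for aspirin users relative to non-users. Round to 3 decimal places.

odds, aspirin users = 200/3233 = 0.0619
odds, non-users = 132/1387 = 0.0952
OR = 0.0619 / 0.0952 = 0.650

0.650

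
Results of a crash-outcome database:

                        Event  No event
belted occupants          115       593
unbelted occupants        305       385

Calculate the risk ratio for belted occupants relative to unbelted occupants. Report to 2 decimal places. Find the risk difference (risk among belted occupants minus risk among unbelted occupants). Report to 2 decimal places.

RR = 0.37; RD = -0.28

risk, belted occupants = 115/708 = 0.1624
risk, unbelted occupants = 305/690 = 0.4420
RR = 0.1624 / 0.4420 = 0.37
risk difference = 0.1624 − 0.4420 = -0.28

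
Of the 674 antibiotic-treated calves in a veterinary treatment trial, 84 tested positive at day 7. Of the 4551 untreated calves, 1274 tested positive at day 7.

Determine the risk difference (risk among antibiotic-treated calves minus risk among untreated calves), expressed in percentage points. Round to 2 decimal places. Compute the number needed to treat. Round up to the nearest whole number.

risk, antibiotic-treated calves = 84/674 = 0.1246
risk, untreated calves = 1274/4551 = 0.2799
risk difference = 0.1246 − 0.2799 = -0.1553 → -15.53 percentage points
absolute risk difference = 0.155309
1 / 0.155309 = 6.439 → round up → 7

RD = -15.53; NNT = 7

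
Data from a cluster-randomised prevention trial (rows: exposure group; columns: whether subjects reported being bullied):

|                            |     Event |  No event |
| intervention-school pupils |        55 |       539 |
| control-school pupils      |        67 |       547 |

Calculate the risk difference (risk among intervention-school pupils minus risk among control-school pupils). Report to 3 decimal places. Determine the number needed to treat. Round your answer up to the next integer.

risk, intervention-school pupils = 55/594 = 0.0926
risk, control-school pupils = 67/614 = 0.1091
risk difference = 0.0926 − 0.1091 = -0.017
absolute risk difference = 0.016528
1 / 0.016528 = 60.503 → round up → 61

RD = -0.017; NNT = 61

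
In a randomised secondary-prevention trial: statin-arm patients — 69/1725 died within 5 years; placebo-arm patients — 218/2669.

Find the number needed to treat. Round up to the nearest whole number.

risk, statin-arm patients = 69/1725 = 0.040000
risk, placebo-arm patients = 218/2669 = 0.081679
absolute risk difference = 0.041679
1 / 0.041679 = 23.993 → round up → 24

NNT = 24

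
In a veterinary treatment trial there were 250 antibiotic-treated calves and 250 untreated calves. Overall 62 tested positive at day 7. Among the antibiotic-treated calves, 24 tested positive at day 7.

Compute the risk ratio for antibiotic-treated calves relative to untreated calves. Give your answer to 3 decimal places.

0.632

antibiotic-treated calves without the outcome: 250 − 24 = 226
untreated calves with the outcome: 62 − 24 = 38
untreated calves without the outcome: 250 − 38 = 212
risk, antibiotic-treated calves = 24/250 = 0.0960
risk, untreated calves = 38/250 = 0.1520
RR = 0.0960 / 0.1520 = 0.632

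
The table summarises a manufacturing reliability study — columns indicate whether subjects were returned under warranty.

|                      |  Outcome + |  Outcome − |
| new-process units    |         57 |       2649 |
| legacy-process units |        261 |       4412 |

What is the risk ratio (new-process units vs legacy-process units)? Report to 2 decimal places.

0.38

risk, new-process units = 57/2706 = 0.02106
risk, legacy-process units = 261/4673 = 0.05585
RR = 0.02106 / 0.05585 = 0.38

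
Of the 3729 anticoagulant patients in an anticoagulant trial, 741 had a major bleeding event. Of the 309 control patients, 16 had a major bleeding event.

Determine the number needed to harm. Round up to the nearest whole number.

risk, anticoagulant patients = 741/3729 = 0.198713
risk, control patients = 16/309 = 0.051780
absolute risk difference = 0.146933
1 / 0.146933 = 6.806 → round up → 7

NNH = 7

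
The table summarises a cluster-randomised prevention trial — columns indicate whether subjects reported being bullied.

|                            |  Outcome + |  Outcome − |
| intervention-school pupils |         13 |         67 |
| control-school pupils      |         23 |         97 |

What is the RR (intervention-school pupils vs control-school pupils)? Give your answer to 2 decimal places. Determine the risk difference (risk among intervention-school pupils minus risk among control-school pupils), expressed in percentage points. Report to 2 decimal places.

RR = 0.85; RD = -2.92

risk, intervention-school pupils = 13/80 = 0.1625
risk, control-school pupils = 23/120 = 0.1917
RR = 0.1625 / 0.1917 = 0.85
risk difference = 0.1625 − 0.1917 = -0.0292 → -2.92 percentage points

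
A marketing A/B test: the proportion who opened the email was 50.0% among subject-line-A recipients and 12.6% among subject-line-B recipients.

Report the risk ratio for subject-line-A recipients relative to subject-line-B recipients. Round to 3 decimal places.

RR = 0.5000 / 0.1260 = 3.968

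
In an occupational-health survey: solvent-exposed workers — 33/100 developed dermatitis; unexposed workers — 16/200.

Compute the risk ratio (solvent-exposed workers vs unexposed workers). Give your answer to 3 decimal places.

risk, solvent-exposed workers = 33/100 = 0.3300
risk, unexposed workers = 16/200 = 0.0800
RR = 0.3300 / 0.0800 = 4.125

RR ≈ 4.125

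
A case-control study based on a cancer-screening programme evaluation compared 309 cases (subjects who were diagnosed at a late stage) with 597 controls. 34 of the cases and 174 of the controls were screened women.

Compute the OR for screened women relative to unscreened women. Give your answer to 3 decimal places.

odds, screened women = 34/174 = 0.1954
odds, unscreened women = 275/423 = 0.6501
OR = 0.1954 / 0.6501 = 0.301

0.301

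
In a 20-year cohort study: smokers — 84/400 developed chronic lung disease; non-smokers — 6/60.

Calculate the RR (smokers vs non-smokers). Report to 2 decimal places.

risk, smokers = 84/400 = 0.2100
risk, non-smokers = 6/60 = 0.1000
RR = 0.2100 / 0.1000 = 2.10

RR: 2.10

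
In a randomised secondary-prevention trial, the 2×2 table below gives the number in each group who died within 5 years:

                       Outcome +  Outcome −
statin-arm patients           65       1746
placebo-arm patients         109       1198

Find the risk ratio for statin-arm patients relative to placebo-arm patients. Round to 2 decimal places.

risk, statin-arm patients = 65/1811 = 0.03589
risk, placebo-arm patients = 109/1307 = 0.08340
RR = 0.03589 / 0.08340 = 0.43

0.43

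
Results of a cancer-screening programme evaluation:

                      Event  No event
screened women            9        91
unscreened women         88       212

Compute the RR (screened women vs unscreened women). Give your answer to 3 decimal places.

0.307

risk, screened women = 9/100 = 0.0900
risk, unscreened women = 88/300 = 0.2933
RR = 0.0900 / 0.2933 = 0.307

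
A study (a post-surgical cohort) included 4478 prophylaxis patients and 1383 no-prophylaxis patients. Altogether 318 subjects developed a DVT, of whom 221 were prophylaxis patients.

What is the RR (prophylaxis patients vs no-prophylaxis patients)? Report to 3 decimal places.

prophylaxis patients without the outcome: 4478 − 221 = 4257
no-prophylaxis patients with the outcome: 318 − 221 = 97
no-prophylaxis patients without the outcome: 1383 − 97 = 1286
risk, prophylaxis patients = 221/4478 = 0.04935
risk, no-prophylaxis patients = 97/1383 = 0.07014
RR = 0.04935 / 0.07014 = 0.704

0.704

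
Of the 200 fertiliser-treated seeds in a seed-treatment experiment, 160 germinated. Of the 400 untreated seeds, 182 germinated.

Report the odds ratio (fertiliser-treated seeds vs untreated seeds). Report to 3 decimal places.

OR = (160 × 218) / (40 × 182) = 34880/7280 ≈ 4.791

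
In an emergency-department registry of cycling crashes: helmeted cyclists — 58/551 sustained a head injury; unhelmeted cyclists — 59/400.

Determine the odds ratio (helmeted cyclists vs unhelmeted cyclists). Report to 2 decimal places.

OR = 0.68

odds, helmeted cyclists = 58/493 = 0.1176
odds, unhelmeted cyclists = 59/341 = 0.1730
OR = 0.1176 / 0.1730 = 0.68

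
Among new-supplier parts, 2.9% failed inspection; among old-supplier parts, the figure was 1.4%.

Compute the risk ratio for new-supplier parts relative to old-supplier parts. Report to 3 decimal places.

RR = 0.02900 / 0.01400 = 2.071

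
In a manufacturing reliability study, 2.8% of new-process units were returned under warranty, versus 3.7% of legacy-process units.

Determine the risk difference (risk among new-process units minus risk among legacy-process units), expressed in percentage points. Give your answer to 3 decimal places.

RD = -0.900

risk difference = 0.02800 − 0.03700 = -0.00900 → -0.900 percentage points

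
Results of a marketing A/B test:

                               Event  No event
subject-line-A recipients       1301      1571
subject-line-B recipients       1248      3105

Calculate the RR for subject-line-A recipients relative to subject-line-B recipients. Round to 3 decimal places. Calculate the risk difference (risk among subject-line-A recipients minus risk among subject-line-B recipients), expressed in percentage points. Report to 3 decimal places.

risk, subject-line-A recipients = 1301/2872 = 0.4530
risk, subject-line-B recipients = 1248/4353 = 0.2867
RR = 0.4530 / 0.2867 = 1.580
risk difference = 0.4530 − 0.2867 = 0.1663 → 16.630 percentage points

RR = 1.580; RD = 16.630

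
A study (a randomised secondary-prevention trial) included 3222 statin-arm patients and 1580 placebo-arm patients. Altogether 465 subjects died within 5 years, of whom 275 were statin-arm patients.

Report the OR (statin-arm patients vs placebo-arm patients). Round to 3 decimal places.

statin-arm patients without the outcome: 3222 − 275 = 2947
placebo-arm patients with the outcome: 465 − 275 = 190
placebo-arm patients without the outcome: 1580 − 190 = 1390
OR = (275 × 1390) / (2947 × 190) = 382250/559930 ≈ 0.683

OR ≈ 0.683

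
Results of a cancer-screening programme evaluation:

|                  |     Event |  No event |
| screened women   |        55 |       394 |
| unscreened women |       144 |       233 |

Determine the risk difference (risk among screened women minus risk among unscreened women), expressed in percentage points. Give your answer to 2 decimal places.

risk, screened women = 55/449 = 0.1225
risk, unscreened women = 144/377 = 0.3820
risk difference = 0.1225 − 0.3820 = -0.2595 → -25.95 percentage points

-25.95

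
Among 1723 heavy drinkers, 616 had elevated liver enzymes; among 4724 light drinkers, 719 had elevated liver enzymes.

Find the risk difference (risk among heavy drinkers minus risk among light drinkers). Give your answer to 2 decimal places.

risk, heavy drinkers = 616/1723 = 0.3575
risk, light drinkers = 719/4724 = 0.1522
risk difference = 0.3575 − 0.1522 = 0.21

0.21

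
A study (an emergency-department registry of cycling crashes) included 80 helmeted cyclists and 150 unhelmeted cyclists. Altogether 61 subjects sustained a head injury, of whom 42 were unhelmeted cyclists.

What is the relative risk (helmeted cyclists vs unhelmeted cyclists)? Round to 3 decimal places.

helmeted cyclists with the outcome: 61 − 42 = 19
helmeted cyclists without the outcome: 80 − 19 = 61
unhelmeted cyclists without the outcome: 150 − 42 = 108
risk, helmeted cyclists = 19/80 = 0.2375
risk, unhelmeted cyclists = 42/150 = 0.2800
RR = 0.2375 / 0.2800 = 0.848

0.848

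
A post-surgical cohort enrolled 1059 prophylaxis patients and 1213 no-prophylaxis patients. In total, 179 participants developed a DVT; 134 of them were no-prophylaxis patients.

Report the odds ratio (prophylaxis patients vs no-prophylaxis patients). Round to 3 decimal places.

OR ≈ 0.357

prophylaxis patients with the outcome: 179 − 134 = 45
prophylaxis patients without the outcome: 1059 − 45 = 1014
no-prophylaxis patients without the outcome: 1213 − 134 = 1079
OR = (45 × 1079) / (1014 × 134) = 48555/135876 ≈ 0.357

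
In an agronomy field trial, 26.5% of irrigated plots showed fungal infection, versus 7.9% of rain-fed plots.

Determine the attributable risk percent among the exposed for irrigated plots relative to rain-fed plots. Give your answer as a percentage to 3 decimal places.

AR% = (0.2650 − 0.0790) / 0.2650 = 0.7019 → 70.189%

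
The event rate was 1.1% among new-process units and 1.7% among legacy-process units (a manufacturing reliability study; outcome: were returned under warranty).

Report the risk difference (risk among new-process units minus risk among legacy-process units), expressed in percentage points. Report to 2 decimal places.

risk difference = 0.01100 − 0.01700 = -0.00600 → -0.60 percentage points

-0.60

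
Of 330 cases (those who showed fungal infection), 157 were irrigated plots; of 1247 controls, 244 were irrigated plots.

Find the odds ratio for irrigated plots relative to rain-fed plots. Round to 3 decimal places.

OR = 3.730

odds, irrigated plots = 157/244 = 0.6434
odds, rain-fed plots = 173/1003 = 0.1725
OR = 0.6434 / 0.1725 = 3.730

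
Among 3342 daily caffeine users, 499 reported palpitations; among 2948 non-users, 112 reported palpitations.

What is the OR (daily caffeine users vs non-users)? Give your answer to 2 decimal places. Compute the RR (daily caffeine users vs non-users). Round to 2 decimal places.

OR = 4.44; RR = 3.93

odds, daily caffeine users = 499/2843 = 0.17552
odds, non-users = 112/2836 = 0.03949
OR = 0.17552 / 0.03949 = 4.44
risk, daily caffeine users = 499/3342 = 0.14931
risk, non-users = 112/2948 = 0.03799
RR = 0.14931 / 0.03799 = 3.93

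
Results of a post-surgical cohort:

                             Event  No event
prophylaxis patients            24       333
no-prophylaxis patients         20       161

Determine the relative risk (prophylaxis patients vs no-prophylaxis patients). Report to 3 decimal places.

risk, prophylaxis patients = 24/357 = 0.0672
risk, no-prophylaxis patients = 20/181 = 0.1105
RR = 0.0672 / 0.1105 = 0.608

RR ≈ 0.608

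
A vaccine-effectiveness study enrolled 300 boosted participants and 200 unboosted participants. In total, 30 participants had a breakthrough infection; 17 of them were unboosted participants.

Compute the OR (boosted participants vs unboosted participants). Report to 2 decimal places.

boosted participants with the outcome: 30 − 17 = 13
boosted participants without the outcome: 300 − 13 = 287
unboosted participants without the outcome: 200 − 17 = 183
odds, boosted participants = 13/287 = 0.04530
odds, unboosted participants = 17/183 = 0.09290
OR = 0.04530 / 0.09290 = 0.49

0.49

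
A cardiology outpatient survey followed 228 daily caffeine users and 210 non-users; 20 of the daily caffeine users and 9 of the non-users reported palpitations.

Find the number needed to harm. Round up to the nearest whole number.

risk, daily caffeine users = 20/228 = 0.087719
risk, non-users = 9/210 = 0.042857
absolute risk difference = 0.044862
1 / 0.044862 = 22.291 → round up → 23

NNH ≈ 23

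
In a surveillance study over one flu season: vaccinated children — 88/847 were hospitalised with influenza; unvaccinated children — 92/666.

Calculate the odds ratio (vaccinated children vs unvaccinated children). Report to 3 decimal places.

OR: 0.723

odds, vaccinated children = 88/759 = 0.1159
odds, unvaccinated children = 92/574 = 0.1603
OR = 0.1159 / 0.1603 = 0.723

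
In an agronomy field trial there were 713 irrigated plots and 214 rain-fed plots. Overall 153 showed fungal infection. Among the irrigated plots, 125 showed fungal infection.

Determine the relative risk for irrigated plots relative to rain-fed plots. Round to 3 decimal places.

irrigated plots without the outcome: 713 − 125 = 588
rain-fed plots with the outcome: 153 − 125 = 28
rain-fed plots without the outcome: 214 − 28 = 186
risk, irrigated plots = 125/713 = 0.1753
risk, rain-fed plots = 28/214 = 0.1308
RR = 0.1753 / 0.1308 = 1.340

RR: 1.340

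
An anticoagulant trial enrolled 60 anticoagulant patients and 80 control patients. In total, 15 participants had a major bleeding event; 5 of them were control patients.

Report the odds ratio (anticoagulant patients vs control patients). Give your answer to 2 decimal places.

anticoagulant patients with the outcome: 15 − 5 = 10
anticoagulant patients without the outcome: 60 − 10 = 50
control patients without the outcome: 80 − 5 = 75
OR = (10 × 75) / (50 × 5) = 750/250 ≈ 3.00

3.00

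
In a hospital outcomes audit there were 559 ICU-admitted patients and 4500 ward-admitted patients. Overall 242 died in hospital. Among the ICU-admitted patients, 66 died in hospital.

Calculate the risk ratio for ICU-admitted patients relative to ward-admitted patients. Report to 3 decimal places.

ICU-admitted patients without the outcome: 559 − 66 = 493
ward-admitted patients with the outcome: 242 − 66 = 176
ward-admitted patients without the outcome: 4500 − 176 = 4324
risk, ICU-admitted patients = 66/559 = 0.11807
risk, ward-admitted patients = 176/4500 = 0.03911
RR = 0.11807 / 0.03911 = 3.019

RR = 3.019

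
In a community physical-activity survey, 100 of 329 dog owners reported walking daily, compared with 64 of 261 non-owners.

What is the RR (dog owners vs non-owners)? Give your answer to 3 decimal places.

risk, dog owners = 100/329 = 0.3040
risk, non-owners = 64/261 = 0.2452
RR = 0.3040 / 0.2452 = 1.240

1.240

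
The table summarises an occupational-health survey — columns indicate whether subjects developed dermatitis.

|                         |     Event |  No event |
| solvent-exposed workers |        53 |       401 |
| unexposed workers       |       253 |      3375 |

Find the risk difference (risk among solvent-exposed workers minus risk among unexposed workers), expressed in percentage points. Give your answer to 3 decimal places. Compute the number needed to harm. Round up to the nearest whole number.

RD = 4.700; NNH = 22

risk, solvent-exposed workers = 53/454 = 0.1167
risk, unexposed workers = 253/3628 = 0.0697
risk difference = 0.1167 − 0.0697 = 0.0470 → 4.700 percentage points
absolute risk difference = 0.047005
1 / 0.047005 = 21.274 → round up → 22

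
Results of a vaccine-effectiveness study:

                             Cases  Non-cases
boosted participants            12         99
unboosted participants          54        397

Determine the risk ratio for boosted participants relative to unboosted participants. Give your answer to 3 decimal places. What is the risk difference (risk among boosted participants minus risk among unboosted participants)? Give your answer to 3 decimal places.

RR = 0.903; RD = -0.012

risk, boosted participants = 12/111 = 0.1081
risk, unboosted participants = 54/451 = 0.1197
RR = 0.1081 / 0.1197 = 0.903
risk difference = 0.1081 − 0.1197 = -0.012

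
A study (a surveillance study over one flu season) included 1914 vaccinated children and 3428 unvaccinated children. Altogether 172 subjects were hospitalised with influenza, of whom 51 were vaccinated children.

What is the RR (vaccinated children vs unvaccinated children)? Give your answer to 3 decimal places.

RR = 0.755

vaccinated children without the outcome: 1914 − 51 = 1863
unvaccinated children with the outcome: 172 − 51 = 121
unvaccinated children without the outcome: 3428 − 121 = 3307
risk, vaccinated children = 51/1914 = 0.02665
risk, unvaccinated children = 121/3428 = 0.03530
RR = 0.02665 / 0.03530 = 0.755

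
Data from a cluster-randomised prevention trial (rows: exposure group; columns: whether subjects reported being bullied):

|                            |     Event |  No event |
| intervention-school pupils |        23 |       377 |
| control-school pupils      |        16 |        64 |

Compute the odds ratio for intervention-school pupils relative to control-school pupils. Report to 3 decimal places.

0.244

odds, intervention-school pupils = 23/377 = 0.0610
odds, control-school pupils = 16/64 = 0.2500
OR = 0.0610 / 0.2500 = 0.244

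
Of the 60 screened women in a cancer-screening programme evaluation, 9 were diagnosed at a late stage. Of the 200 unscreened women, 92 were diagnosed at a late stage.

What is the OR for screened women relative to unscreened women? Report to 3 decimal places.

odds, screened women = 9/51 = 0.1765
odds, unscreened women = 92/108 = 0.8519
OR = 0.1765 / 0.8519 = 0.207

0.207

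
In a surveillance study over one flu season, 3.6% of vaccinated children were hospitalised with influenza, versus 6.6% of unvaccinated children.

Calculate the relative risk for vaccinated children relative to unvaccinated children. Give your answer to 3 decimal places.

RR = 0.03600 / 0.06600 = 0.545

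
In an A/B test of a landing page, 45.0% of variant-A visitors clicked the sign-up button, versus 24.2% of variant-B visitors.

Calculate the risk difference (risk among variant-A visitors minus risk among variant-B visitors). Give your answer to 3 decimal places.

risk difference = 0.4500 − 0.2420 = 0.208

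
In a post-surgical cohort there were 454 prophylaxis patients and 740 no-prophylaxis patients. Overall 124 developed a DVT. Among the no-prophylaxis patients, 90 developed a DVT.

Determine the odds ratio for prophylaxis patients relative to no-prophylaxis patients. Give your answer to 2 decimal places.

prophylaxis patients with the outcome: 124 − 90 = 34
prophylaxis patients without the outcome: 454 − 34 = 420
no-prophylaxis patients without the outcome: 740 − 90 = 650
odds, prophylaxis patients = 34/420 = 0.0810
odds, no-prophylaxis patients = 90/650 = 0.1385
OR = 0.0810 / 0.1385 = 0.58

OR = 0.58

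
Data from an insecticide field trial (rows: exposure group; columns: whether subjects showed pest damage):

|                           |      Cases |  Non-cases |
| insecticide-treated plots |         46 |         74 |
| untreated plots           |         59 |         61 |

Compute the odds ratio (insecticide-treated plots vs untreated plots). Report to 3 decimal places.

OR = (46 × 61) / (74 × 59) = 2806/4366 ≈ 0.643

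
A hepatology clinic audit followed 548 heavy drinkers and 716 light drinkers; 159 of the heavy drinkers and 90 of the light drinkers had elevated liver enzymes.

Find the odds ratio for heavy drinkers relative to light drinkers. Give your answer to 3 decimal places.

OR = (159 × 626) / (389 × 90) = 99534/35010 ≈ 2.843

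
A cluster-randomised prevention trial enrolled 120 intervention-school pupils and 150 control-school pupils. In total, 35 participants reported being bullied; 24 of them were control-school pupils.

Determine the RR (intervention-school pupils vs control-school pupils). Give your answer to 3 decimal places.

intervention-school pupils with the outcome: 35 − 24 = 11
intervention-school pupils without the outcome: 120 − 11 = 109
control-school pupils without the outcome: 150 − 24 = 126
risk, intervention-school pupils = 11/120 = 0.0917
risk, control-school pupils = 24/150 = 0.1600
RR = 0.0917 / 0.1600 = 0.573

RR ≈ 0.573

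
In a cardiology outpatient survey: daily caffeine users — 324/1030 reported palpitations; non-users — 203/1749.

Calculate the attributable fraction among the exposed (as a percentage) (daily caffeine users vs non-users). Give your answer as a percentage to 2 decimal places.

risk, daily caffeine users = 324/1030 = 0.3146
risk, non-users = 203/1749 = 0.1161
AR% = (0.3146 − 0.1161) / 0.3146 = 0.6310 → 63.10%

AR%: 63.10%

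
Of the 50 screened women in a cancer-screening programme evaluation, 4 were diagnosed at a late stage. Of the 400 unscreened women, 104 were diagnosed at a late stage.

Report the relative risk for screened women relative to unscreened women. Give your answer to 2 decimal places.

risk, screened women = 4/50 = 0.0800
risk, unscreened women = 104/400 = 0.2600
RR = 0.0800 / 0.2600 = 0.31

RR: 0.31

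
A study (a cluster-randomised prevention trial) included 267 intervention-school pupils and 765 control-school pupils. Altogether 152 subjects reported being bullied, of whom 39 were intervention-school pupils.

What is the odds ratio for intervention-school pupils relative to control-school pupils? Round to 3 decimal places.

intervention-school pupils without the outcome: 267 − 39 = 228
control-school pupils with the outcome: 152 − 39 = 113
control-school pupils without the outcome: 765 − 113 = 652
OR = (39 × 652) / (228 × 113) = 25428/25764 ≈ 0.987

0.987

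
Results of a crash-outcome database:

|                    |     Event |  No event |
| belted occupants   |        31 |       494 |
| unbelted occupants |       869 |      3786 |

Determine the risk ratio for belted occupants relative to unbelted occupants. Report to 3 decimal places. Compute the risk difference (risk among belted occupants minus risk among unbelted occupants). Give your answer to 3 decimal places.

RR = 0.316; RD = -0.128

risk, belted occupants = 31/525 = 0.0590
risk, unbelted occupants = 869/4655 = 0.1867
RR = 0.0590 / 0.1867 = 0.316
risk difference = 0.0590 − 0.1867 = -0.128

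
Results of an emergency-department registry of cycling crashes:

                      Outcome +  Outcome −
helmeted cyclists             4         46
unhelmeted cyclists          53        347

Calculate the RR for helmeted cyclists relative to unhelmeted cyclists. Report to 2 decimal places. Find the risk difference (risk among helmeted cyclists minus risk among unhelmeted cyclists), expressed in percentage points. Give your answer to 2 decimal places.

RR = 0.60; RD = -5.25

risk, helmeted cyclists = 4/50 = 0.0800
risk, unhelmeted cyclists = 53/400 = 0.1325
RR = 0.0800 / 0.1325 = 0.60
risk difference = 0.0800 − 0.1325 = -0.0525 → -5.25 percentage points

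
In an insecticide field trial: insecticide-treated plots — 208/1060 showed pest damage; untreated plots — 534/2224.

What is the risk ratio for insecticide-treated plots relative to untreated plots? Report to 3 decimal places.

0.817

risk, insecticide-treated plots = 208/1060 = 0.1962
risk, untreated plots = 534/2224 = 0.2401
RR = 0.1962 / 0.2401 = 0.817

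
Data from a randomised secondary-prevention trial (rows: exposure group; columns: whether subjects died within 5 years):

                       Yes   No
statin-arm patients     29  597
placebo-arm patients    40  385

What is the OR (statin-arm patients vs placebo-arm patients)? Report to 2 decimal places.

OR = (29 × 385) / (597 × 40) = 11165/23880 ≈ 0.47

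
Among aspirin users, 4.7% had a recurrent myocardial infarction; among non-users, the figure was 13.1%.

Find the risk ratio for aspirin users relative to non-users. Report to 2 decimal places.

RR = 0.04700 / 0.13100 = 0.36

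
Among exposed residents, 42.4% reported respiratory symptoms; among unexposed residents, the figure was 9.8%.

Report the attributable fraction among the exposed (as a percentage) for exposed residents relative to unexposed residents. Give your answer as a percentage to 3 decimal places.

AR% = (0.4240 − 0.0980) / 0.4240 = 0.7689 → 76.887%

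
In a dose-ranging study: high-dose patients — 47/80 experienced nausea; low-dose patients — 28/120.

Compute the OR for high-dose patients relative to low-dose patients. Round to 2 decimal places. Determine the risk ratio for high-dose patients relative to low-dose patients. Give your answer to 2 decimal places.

OR = 4.68; RR = 2.52

OR = (47 × 92) / (33 × 28) = 4324/924 ≈ 4.68
risk, high-dose patients = 47/80 = 0.5875
risk, low-dose patients = 28/120 = 0.2333
RR = 0.5875 / 0.2333 = 2.52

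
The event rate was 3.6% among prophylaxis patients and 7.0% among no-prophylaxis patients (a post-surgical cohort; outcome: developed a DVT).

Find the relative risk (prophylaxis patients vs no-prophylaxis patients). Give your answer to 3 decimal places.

RR = 0.03600 / 0.07000 = 0.514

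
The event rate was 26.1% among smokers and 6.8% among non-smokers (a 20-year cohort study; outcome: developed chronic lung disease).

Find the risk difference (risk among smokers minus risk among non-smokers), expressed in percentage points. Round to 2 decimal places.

RD: 19.30

risk difference = 0.2610 − 0.0680 = 0.1930 → 19.30 percentage points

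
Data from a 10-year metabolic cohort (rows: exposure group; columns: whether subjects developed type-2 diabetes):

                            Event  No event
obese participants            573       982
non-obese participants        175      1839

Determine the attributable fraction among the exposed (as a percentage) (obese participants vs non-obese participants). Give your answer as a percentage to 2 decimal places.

risk, obese participants = 573/1555 = 0.3685
risk, non-obese participants = 175/2014 = 0.0869
AR% = (0.3685 − 0.0869) / 0.3685 = 0.7642 → 76.42%

AR% = 76.42%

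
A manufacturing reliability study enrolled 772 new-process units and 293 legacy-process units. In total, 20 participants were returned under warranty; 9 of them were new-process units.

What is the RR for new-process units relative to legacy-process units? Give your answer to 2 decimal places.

0.31

new-process units without the outcome: 772 − 9 = 763
legacy-process units with the outcome: 20 − 9 = 11
legacy-process units without the outcome: 293 − 11 = 282
risk, new-process units = 9/772 = 0.01166
risk, legacy-process units = 11/293 = 0.03754
RR = 0.01166 / 0.03754 = 0.31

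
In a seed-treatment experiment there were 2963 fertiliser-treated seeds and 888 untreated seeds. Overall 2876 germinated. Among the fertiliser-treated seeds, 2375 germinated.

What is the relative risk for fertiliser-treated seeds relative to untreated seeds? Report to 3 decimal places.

fertiliser-treated seeds without the outcome: 2963 − 2375 = 588
untreated seeds with the outcome: 2876 − 2375 = 501
untreated seeds without the outcome: 888 − 501 = 387
risk, fertiliser-treated seeds = 2375/2963 = 0.8016
risk, untreated seeds = 501/888 = 0.5642
RR = 0.8016 / 0.5642 = 1.421

RR: 1.421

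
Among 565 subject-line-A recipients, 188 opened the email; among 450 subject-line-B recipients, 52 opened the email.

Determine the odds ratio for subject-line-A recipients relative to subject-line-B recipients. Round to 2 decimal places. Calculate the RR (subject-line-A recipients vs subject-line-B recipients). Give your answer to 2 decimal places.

OR = (188 × 398) / (377 × 52) = 74824/19604 ≈ 3.82
risk, subject-line-A recipients = 188/565 = 0.3327
risk, subject-line-B recipients = 52/450 = 0.1156
RR = 0.3327 / 0.1156 = 2.88

OR = 3.82; RR = 2.88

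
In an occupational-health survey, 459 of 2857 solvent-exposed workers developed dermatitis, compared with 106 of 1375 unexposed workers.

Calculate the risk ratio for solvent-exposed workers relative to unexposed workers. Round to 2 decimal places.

RR: 2.08

risk, solvent-exposed workers = 459/2857 = 0.1607
risk, unexposed workers = 106/1375 = 0.0771
RR = 0.1607 / 0.0771 = 2.08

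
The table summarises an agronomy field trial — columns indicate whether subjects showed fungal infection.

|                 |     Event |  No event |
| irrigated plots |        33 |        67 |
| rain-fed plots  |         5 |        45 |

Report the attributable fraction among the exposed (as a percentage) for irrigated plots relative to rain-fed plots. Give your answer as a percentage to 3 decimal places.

69.697%

risk, irrigated plots = 33/100 = 0.3300
risk, rain-fed plots = 5/50 = 0.1000
AR% = (0.3300 − 0.1000) / 0.3300 = 0.6970 → 69.697%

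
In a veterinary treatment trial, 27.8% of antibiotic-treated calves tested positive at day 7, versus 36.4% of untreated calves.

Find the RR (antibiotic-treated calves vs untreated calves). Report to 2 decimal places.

RR = 0.2780 / 0.3640 = 0.76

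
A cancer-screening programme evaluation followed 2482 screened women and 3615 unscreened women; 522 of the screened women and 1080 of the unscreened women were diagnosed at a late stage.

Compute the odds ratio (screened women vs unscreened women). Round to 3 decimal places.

OR = (522 × 2535) / (1960 × 1080) = 1323270/2116800 ≈ 0.625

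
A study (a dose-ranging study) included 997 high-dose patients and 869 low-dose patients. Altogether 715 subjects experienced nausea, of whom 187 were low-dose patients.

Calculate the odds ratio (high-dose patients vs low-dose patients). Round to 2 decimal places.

OR = 4.11

high-dose patients with the outcome: 715 − 187 = 528
high-dose patients without the outcome: 997 − 528 = 469
low-dose patients without the outcome: 869 − 187 = 682
OR = (528 × 682) / (469 × 187) = 360096/87703 ≈ 4.11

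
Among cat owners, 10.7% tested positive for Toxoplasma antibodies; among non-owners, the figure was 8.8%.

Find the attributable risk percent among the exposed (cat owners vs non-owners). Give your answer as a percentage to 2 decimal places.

AR% = (0.1070 − 0.0880) / 0.1070 = 0.1776 → 17.76%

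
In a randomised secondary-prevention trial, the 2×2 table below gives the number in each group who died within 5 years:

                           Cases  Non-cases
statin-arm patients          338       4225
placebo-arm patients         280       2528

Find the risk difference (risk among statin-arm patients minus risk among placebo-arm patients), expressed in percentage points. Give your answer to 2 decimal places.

risk, statin-arm patients = 338/4563 = 0.0741
risk, placebo-arm patients = 280/2808 = 0.0997
risk difference = 0.0741 − 0.0997 = -0.0256 → -2.56 percentage points

RD ≈ -2.56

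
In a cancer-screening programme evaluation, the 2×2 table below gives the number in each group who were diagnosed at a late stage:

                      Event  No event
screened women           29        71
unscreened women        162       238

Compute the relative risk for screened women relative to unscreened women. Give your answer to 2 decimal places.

0.72

risk, screened women = 29/100 = 0.2900
risk, unscreened women = 162/400 = 0.4050
RR = 0.2900 / 0.4050 = 0.72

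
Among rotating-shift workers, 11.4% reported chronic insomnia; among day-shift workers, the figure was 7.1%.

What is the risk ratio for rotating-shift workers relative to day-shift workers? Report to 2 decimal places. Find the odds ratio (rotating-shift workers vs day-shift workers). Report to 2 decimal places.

RR = 0.1140 / 0.0710 = 1.61
odds, rotating-shift workers = 0.1140/0.8860 = 0.1287
odds, day-shift workers = 0.0710/0.9290 = 0.0764
OR = 0.1287 / 0.0764 = 1.68

RR = 1.61; OR = 1.68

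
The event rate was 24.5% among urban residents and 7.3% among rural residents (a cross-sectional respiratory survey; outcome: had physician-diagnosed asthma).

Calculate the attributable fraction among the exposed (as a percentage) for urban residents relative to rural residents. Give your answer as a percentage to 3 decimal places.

AR% = (0.2450 − 0.0730) / 0.2450 = 0.7020 → 70.204%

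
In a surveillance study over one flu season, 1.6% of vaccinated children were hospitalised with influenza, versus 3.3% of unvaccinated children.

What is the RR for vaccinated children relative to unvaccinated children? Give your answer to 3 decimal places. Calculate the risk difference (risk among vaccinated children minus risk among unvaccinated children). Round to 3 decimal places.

RR = 0.01600 / 0.03300 = 0.485
risk difference = 0.01600 − 0.03300 = -0.017

RR = 0.485; RD = -0.017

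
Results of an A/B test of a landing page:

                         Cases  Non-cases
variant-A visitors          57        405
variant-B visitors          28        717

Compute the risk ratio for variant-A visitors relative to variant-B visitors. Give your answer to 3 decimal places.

3.283

risk, variant-A visitors = 57/462 = 0.12338
risk, variant-B visitors = 28/745 = 0.03758
RR = 0.12338 / 0.03758 = 3.283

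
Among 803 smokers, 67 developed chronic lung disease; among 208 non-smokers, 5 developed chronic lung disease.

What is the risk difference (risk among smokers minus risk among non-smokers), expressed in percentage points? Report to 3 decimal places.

RD: 5.940

risk, smokers = 67/803 = 0.08344
risk, non-smokers = 5/208 = 0.02404
risk difference = 0.08344 − 0.02404 = 0.05940 → 5.940 percentage points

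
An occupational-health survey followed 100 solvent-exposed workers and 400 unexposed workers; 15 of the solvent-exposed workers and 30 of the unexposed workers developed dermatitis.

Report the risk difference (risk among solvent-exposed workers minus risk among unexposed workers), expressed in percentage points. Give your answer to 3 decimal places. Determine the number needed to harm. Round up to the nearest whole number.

risk, solvent-exposed workers = 15/100 = 0.1500
risk, unexposed workers = 30/400 = 0.0750
risk difference = 0.1500 − 0.0750 = 0.0750 → 7.500 percentage points
absolute risk difference = 0.075000
1 / 0.075000 = 13.333 → round up → 14

RD = 7.500; NNH = 14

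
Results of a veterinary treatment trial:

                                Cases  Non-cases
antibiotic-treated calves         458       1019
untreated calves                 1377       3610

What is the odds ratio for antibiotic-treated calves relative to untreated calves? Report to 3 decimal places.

OR = (458 × 3610) / (1019 × 1377) = 1653380/1403163 ≈ 1.178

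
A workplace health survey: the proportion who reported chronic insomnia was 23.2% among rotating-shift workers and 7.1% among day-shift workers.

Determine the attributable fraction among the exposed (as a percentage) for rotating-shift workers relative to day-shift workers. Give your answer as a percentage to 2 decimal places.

AR% = (0.2320 − 0.0710) / 0.2320 = 0.6940 → 69.40%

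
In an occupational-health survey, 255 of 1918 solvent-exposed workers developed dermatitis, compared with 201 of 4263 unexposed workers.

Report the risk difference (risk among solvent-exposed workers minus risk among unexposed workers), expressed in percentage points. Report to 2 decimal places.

8.58

risk, solvent-exposed workers = 255/1918 = 0.13295
risk, unexposed workers = 201/4263 = 0.04715
risk difference = 0.13295 − 0.04715 = 0.08580 → 8.58 percentage points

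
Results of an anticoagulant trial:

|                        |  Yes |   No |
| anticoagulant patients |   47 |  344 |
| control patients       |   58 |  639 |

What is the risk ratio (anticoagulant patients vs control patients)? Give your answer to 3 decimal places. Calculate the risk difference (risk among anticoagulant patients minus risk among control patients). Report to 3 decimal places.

RR = 1.445; RD = 0.037

risk, anticoagulant patients = 47/391 = 0.1202
risk, control patients = 58/697 = 0.0832
RR = 0.1202 / 0.0832 = 1.445
risk difference = 0.1202 − 0.0832 = 0.037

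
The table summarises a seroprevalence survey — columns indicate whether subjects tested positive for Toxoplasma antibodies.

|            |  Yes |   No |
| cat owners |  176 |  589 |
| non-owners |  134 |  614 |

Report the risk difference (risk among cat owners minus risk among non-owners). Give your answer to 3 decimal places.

risk, cat owners = 176/765 = 0.2301
risk, non-owners = 134/748 = 0.1791
risk difference = 0.2301 − 0.1791 = 0.051

RD: 0.051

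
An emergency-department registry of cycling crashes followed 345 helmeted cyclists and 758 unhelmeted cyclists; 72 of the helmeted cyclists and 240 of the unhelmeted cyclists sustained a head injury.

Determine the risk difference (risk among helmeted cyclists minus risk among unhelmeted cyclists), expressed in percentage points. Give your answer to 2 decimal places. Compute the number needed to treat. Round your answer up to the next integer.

risk, helmeted cyclists = 72/345 = 0.2087
risk, unhelmeted cyclists = 240/758 = 0.3166
risk difference = 0.2087 − 0.3166 = -0.1079 → -10.79 percentage points
absolute risk difference = 0.107927
1 / 0.107927 = 9.266 → round up → 10

RD = -10.79; NNT = 10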